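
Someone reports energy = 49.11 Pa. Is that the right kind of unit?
No

energy has SI base units: kg * m^2 / s^2
Pa does NOT reduce to kg * m^2 / s^2; a valid unit for energy would be e.g. J.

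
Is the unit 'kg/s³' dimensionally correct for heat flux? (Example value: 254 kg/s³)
Yes

heat flux has SI base units: kg / s^3
kg/s³ reduces to the same SI base units, so it is a valid unit for heat flux.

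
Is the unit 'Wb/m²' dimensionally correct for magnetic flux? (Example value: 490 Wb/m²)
No

magnetic flux has SI base units: kg * m^2 / (A * s^2)
Wb/m² does NOT reduce to kg * m^2 / (A * s^2); a valid unit for magnetic flux would be e.g. Wb.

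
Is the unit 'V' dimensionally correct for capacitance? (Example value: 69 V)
No

capacitance has SI base units: A^2 * s^4 / (kg * m^2)
V does NOT reduce to A^2 * s^4 / (kg * m^2); a valid unit for capacitance would be e.g. F.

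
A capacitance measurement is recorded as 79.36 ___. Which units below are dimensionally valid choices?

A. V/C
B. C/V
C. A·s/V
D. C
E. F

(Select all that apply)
B, C, E

capacitance has SI base units: A^2 * s^4 / (kg * m^2)

Checking each option against A^2 * s^4 / (kg * m^2):
  A. V/C: ✗ does not match
  B. C/V: ✓ matches
  C. A·s/V: ✓ matches
  D. C: ✗ does not match
  E. F: ✓ matches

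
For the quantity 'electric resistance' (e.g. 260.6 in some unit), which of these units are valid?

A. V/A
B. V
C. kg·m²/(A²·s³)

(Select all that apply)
A, C

electric resistance has SI base units: kg * m^2 / (A^2 * s^3)

Checking each option against kg * m^2 / (A^2 * s^3):
  A. V/A: ✓ matches
  B. V: ✗ does not match
  C. kg·m²/(A²·s³): ✓ matches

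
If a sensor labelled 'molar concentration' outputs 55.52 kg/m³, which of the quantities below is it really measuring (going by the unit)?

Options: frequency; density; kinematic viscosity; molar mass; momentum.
density

molar concentration should have units dimensionally equivalent to mol / m^3 (e.g. mol/m³).
The given unit 'kg/m³' reduces to kg / m^3. Of the listed options, that is the dimensionality of density.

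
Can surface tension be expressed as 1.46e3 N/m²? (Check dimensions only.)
No

surface tension has SI base units: kg / s^2
N/m² does NOT reduce to kg / s^2; a valid unit for surface tension would be e.g. N/m.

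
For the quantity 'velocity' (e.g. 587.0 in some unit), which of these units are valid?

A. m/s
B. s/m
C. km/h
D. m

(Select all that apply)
A, C

velocity has SI base units: m / s

Checking each option against m / s:
  A. m/s: ✓ matches
  B. s/m: ✗ does not match
  C. km/h: ✓ matches
  D. m: ✗ does not match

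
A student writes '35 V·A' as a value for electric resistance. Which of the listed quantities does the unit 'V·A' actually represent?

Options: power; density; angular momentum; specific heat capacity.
power

electric resistance should have units dimensionally equivalent to kg * m^2 / (A^2 * s^3) (e.g. Ω).
The given unit 'V·A' reduces to kg * m^2 / s^3. Of the listed options, that is the dimensionality of power.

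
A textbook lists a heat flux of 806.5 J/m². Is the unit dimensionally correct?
No

heat flux has SI base units: kg / s^3
J/m² does NOT reduce to kg / s^3; a valid unit for heat flux would be e.g. W/m².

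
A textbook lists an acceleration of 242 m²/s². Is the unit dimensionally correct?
No

acceleration has SI base units: m / s^2
m²/s² does NOT reduce to m / s^2; a valid unit for acceleration would be e.g. m/s².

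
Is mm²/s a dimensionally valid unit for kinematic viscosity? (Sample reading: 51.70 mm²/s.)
Yes

kinematic viscosity has SI base units: m^2 / s
mm²/s reduces to the same SI base units, so it is a valid unit for kinematic viscosity.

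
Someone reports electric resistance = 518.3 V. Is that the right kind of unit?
No

electric resistance has SI base units: kg * m^2 / (A^2 * s^3)
V does NOT reduce to kg * m^2 / (A^2 * s^3); a valid unit for electric resistance would be e.g. Ω.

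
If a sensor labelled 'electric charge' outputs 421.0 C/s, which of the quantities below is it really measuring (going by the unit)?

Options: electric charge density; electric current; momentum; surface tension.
electric current

electric charge should have units dimensionally equivalent to A * s (e.g. C).
The given unit 'C/s' reduces to A. Of the listed options, that is the dimensionality of electric current.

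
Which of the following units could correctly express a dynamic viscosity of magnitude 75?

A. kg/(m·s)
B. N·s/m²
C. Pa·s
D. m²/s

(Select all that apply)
A, B, C

dynamic viscosity has SI base units: kg / (m * s)

Checking each option against kg / (m * s):
  A. kg/(m·s): ✓ matches
  B. N·s/m²: ✓ matches
  C. Pa·s: ✓ matches
  D. m²/s: ✗ does not match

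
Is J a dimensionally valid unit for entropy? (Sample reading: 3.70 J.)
No

entropy has SI base units: kg * m^2 / (s^2 * K)
J does NOT reduce to kg * m^2 / (s^2 * K); a valid unit for entropy would be e.g. J/K.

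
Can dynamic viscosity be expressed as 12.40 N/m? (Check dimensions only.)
No

dynamic viscosity has SI base units: kg / (m * s)
N/m does NOT reduce to kg / (m * s); a valid unit for dynamic viscosity would be e.g. Pa·s.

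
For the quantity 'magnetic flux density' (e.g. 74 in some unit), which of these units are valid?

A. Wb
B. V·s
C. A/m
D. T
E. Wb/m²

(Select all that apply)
D, E

magnetic flux density has SI base units: kg / (A * s^2)

Checking each option against kg / (A * s^2):
  A. Wb: ✗ does not match
  B. V·s: ✗ does not match
  C. A/m: ✗ does not match
  D. T: ✓ matches
  E. Wb/m²: ✓ matches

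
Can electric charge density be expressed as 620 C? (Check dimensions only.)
No

electric charge density has SI base units: A * s / m^3
C does NOT reduce to A * s / m^3; a valid unit for electric charge density would be e.g. C/m³.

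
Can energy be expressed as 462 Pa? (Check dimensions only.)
No

energy has SI base units: kg * m^2 / s^2
Pa does NOT reduce to kg * m^2 / s^2; a valid unit for energy would be e.g. J.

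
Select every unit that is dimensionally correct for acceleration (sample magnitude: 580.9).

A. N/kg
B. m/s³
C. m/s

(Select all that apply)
A

acceleration has SI base units: m / s^2

Checking each option against m / s^2:
  A. N/kg: ✓ matches
  B. m/s³: ✗ does not match
  C. m/s: ✗ does not match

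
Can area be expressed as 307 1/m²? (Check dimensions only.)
No

area has SI base units: m^2
1/m² does NOT reduce to m^2; a valid unit for area would be e.g. m².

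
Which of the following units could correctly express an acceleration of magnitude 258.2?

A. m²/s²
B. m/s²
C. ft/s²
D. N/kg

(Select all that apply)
B, C, D

acceleration has SI base units: m / s^2

Checking each option against m / s^2:
  A. m²/s²: ✗ does not match
  B. m/s²: ✓ matches
  C. ft/s²: ✓ matches
  D. N/kg: ✓ matches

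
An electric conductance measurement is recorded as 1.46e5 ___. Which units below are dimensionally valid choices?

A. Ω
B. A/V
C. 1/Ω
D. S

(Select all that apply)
B, C, D

electric conductance has SI base units: A^2 * s^3 / (kg * m^2)

Checking each option against A^2 * s^3 / (kg * m^2):
  A. Ω: ✗ does not match
  B. A/V: ✓ matches
  C. 1/Ω: ✓ matches
  D. S: ✓ matches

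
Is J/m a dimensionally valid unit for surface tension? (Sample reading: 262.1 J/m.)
No

surface tension has SI base units: kg / s^2
J/m does NOT reduce to kg / s^2; a valid unit for surface tension would be e.g. N/m.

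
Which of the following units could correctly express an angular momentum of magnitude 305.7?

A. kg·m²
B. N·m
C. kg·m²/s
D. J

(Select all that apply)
C

angular momentum has SI base units: kg * m^2 / s

Checking each option against kg * m^2 / s:
  A. kg·m²: ✗ does not match
  B. N·m: ✗ does not match
  C. kg·m²/s: ✓ matches
  D. J: ✗ does not match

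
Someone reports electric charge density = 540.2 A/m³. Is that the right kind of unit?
No

electric charge density has SI base units: A * s / m^3
A/m³ does NOT reduce to A * s / m^3; a valid unit for electric charge density would be e.g. C/m³.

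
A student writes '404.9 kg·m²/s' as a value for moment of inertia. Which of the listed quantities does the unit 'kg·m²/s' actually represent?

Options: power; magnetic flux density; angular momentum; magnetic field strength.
angular momentum

moment of inertia should have units dimensionally equivalent to kg * m^2 (e.g. kg·m²).
The given unit 'kg·m²/s' reduces to kg * m^2 / s. Of the listed options, that is the dimensionality of angular momentum.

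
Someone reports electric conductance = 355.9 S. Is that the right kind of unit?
Yes

electric conductance has SI base units: A^2 * s^3 / (kg * m^2)
S reduces to the same SI base units, so it is a valid unit for electric conductance.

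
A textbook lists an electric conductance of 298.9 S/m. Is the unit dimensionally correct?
No

electric conductance has SI base units: A^2 * s^3 / (kg * m^2)
S/m does NOT reduce to A^2 * s^3 / (kg * m^2); a valid unit for electric conductance would be e.g. S.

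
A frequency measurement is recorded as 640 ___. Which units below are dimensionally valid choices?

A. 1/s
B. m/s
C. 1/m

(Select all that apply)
A

frequency has SI base units: 1 / s

Checking each option against 1 / s:
  A. 1/s: ✓ matches
  B. m/s: ✗ does not match
  C. 1/m: ✗ does not match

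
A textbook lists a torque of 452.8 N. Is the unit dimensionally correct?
No

torque has SI base units: kg * m^2 / s^2
N does NOT reduce to kg * m^2 / s^2; a valid unit for torque would be e.g. N·m.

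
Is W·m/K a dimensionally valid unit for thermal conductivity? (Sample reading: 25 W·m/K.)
No

thermal conductivity has SI base units: kg * m / (s^3 * K)
W·m/K does NOT reduce to kg * m / (s^3 * K); a valid unit for thermal conductivity would be e.g. W/(m·K).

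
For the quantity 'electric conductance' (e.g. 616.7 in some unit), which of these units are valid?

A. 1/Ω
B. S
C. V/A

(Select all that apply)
A, B

electric conductance has SI base units: A^2 * s^3 / (kg * m^2)

Checking each option against A^2 * s^3 / (kg * m^2):
  A. 1/Ω: ✓ matches
  B. S: ✓ matches
  C. V/A: ✗ does not match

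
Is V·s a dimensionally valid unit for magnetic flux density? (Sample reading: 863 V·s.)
No

magnetic flux density has SI base units: kg / (A * s^2)
V·s does NOT reduce to kg / (A * s^2); a valid unit for magnetic flux density would be e.g. T.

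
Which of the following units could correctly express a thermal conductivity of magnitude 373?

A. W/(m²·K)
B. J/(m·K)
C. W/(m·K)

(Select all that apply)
C

thermal conductivity has SI base units: kg * m / (s^3 * K)

Checking each option against kg * m / (s^3 * K):
  A. W/(m²·K): ✗ does not match
  B. J/(m·K): ✗ does not match
  C. W/(m·K): ✓ matches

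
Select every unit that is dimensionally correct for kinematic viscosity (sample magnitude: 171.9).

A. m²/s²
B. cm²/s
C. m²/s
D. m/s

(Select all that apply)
B, C

kinematic viscosity has SI base units: m^2 / s

Checking each option against m^2 / s:
  A. m²/s²: ✗ does not match
  B. cm²/s: ✓ matches
  C. m²/s: ✓ matches
  D. m/s: ✗ does not match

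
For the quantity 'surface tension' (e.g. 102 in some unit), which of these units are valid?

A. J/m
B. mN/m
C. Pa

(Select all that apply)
B

surface tension has SI base units: kg / s^2

Checking each option against kg / s^2:
  A. J/m: ✗ does not match
  B. mN/m: ✓ matches
  C. Pa: ✗ does not match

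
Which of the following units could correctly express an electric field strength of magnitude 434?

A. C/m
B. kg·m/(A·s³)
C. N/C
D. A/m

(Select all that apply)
B, C

electric field strength has SI base units: kg * m / (A * s^3)

Checking each option against kg * m / (A * s^3):
  A. C/m: ✗ does not match
  B. kg·m/(A·s³): ✓ matches
  C. N/C: ✓ matches
  D. A/m: ✗ does not match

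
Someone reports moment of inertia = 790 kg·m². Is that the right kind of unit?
Yes

moment of inertia has SI base units: kg * m^2
kg·m² reduces to the same SI base units, so it is a valid unit for moment of inertia.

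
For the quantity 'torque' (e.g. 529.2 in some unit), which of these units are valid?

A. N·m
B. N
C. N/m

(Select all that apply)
A

torque has SI base units: kg * m^2 / s^2

Checking each option against kg * m^2 / s^2:
  A. N·m: ✓ matches
  B. N: ✗ does not match
  C. N/m: ✗ does not match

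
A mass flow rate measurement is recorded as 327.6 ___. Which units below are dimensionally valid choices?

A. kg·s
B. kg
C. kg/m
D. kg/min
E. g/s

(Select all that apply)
D, E

mass flow rate has SI base units: kg / s

Checking each option against kg / s:
  A. kg·s: ✗ does not match
  B. kg: ✗ does not match
  C. kg/m: ✗ does not match
  D. kg/min: ✓ matches
  E. g/s: ✓ matches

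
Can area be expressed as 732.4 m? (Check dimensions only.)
No

area has SI base units: m^2
m does NOT reduce to m^2; a valid unit for area would be e.g. m².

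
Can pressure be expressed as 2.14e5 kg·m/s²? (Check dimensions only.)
No

pressure has SI base units: kg / (m * s^2)
kg·m/s² does NOT reduce to kg / (m * s^2); a valid unit for pressure would be e.g. Pa.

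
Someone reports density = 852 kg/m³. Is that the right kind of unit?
Yes

density has SI base units: kg / m^3
kg/m³ reduces to the same SI base units, so it is a valid unit for density.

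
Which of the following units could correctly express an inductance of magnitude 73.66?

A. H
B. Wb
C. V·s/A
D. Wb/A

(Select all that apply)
A, C, D

inductance has SI base units: kg * m^2 / (A^2 * s^2)

Checking each option against kg * m^2 / (A^2 * s^2):
  A. H: ✓ matches
  B. Wb: ✗ does not match
  C. V·s/A: ✓ matches
  D. Wb/A: ✓ matches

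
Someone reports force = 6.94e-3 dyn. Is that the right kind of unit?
Yes

force has SI base units: kg * m / s^2
dyn reduces to the same SI base units, so it is a valid unit for force.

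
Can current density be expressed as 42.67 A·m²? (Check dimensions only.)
No

current density has SI base units: A / m^2
A·m² does NOT reduce to A / m^2; a valid unit for current density would be e.g. A/m².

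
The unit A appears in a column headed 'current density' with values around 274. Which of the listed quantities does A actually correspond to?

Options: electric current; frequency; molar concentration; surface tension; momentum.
electric current

current density should have units dimensionally equivalent to A / m^2 (e.g. A/m²).
The given unit 'A' reduces to A. Of the listed options, that is the dimensionality of electric current.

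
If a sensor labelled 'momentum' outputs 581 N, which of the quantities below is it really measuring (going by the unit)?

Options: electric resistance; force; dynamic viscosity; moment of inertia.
force

momentum should have units dimensionally equivalent to kg * m / s (e.g. kg·m/s).
The given unit 'N' reduces to kg * m / s^2. Of the listed options, that is the dimensionality of force.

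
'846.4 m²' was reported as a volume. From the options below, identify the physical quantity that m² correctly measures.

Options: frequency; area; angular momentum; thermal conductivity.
area

volume should have units dimensionally equivalent to m^3 (e.g. m³).
The given unit 'm²' reduces to m^2. Of the listed options, that is the dimensionality of area.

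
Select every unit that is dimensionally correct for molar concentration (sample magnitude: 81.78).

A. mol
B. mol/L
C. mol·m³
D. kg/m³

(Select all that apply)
B

molar concentration has SI base units: mol / m^3

Checking each option against mol / m^3:
  A. mol: ✗ does not match
  B. mol/L: ✓ matches
  C. mol·m³: ✗ does not match
  D. kg/m³: ✗ does not match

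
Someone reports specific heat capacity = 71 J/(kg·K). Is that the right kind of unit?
Yes

specific heat capacity has SI base units: m^2 / (s^2 * K)
J/(kg·K) reduces to the same SI base units, so it is a valid unit for specific heat capacity.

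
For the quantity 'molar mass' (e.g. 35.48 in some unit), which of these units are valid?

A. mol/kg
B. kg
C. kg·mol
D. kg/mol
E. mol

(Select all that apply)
D

molar mass has SI base units: kg / mol

Checking each option against kg / mol:
  A. mol/kg: ✗ does not match
  B. kg: ✗ does not match
  C. kg·mol: ✗ does not match
  D. kg/mol: ✓ matches
  E. mol: ✗ does not match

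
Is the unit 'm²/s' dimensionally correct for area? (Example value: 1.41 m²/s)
No

area has SI base units: m^2
m²/s does NOT reduce to m^2; a valid unit for area would be e.g. m².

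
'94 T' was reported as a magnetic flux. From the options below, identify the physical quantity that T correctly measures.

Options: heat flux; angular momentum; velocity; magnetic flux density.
magnetic flux density

magnetic flux should have units dimensionally equivalent to kg * m^2 / (A * s^2) (e.g. Wb).
The given unit 'T' reduces to kg / (A * s^2). Of the listed options, that is the dimensionality of magnetic flux density.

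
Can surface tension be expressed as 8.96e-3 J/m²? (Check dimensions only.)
Yes

surface tension has SI base units: kg / s^2
J/m² reduces to the same SI base units, so it is a valid unit for surface tension.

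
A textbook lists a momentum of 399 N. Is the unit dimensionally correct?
No

momentum has SI base units: kg * m / s
N does NOT reduce to kg * m / s; a valid unit for momentum would be e.g. kg·m/s.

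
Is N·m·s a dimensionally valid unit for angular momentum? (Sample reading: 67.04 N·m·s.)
Yes

angular momentum has SI base units: kg * m^2 / s
N·m·s reduces to the same SI base units, so it is a valid unit for angular momentum.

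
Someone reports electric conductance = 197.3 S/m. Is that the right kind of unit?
No

electric conductance has SI base units: A^2 * s^3 / (kg * m^2)
S/m does NOT reduce to A^2 * s^3 / (kg * m^2); a valid unit for electric conductance would be e.g. S.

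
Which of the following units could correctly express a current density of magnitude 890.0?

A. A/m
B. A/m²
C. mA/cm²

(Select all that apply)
B, C

current density has SI base units: A / m^2

Checking each option against A / m^2:
  A. A/m: ✗ does not match
  B. A/m²: ✓ matches
  C. mA/cm²: ✓ matches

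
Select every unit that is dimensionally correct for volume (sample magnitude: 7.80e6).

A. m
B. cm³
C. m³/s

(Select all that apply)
B

volume has SI base units: m^3

Checking each option against m^3:
  A. m: ✗ does not match
  B. cm³: ✓ matches
  C. m³/s: ✗ does not match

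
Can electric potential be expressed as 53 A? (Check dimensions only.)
No

electric potential has SI base units: kg * m^2 / (A * s^3)
A does NOT reduce to kg * m^2 / (A * s^3); a valid unit for electric potential would be e.g. V.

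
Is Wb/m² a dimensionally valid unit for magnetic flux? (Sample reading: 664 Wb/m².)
No

magnetic flux has SI base units: kg * m^2 / (A * s^2)
Wb/m² does NOT reduce to kg * m^2 / (A * s^2); a valid unit for magnetic flux would be e.g. Wb.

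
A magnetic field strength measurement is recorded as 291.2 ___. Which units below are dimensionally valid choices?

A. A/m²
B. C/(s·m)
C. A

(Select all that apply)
B

magnetic field strength has SI base units: A / m

Checking each option against A / m:
  A. A/m²: ✗ does not match
  B. C/(s·m): ✓ matches
  C. A: ✗ does not match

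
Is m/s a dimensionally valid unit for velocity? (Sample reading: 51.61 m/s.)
Yes

velocity has SI base units: m / s
m/s reduces to the same SI base units, so it is a valid unit for velocity.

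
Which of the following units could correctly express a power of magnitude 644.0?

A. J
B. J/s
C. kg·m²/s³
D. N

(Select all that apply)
B, C

power has SI base units: kg * m^2 / s^3

Checking each option against kg * m^2 / s^3:
  A. J: ✗ does not match
  B. J/s: ✓ matches
  C. kg·m²/s³: ✓ matches
  D. N: ✗ does not match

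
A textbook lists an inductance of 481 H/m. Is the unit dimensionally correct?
No

inductance has SI base units: kg * m^2 / (A^2 * s^2)
H/m does NOT reduce to kg * m^2 / (A^2 * s^2); a valid unit for inductance would be e.g. H.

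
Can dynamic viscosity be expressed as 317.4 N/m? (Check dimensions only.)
No

dynamic viscosity has SI base units: kg / (m * s)
N/m does NOT reduce to kg / (m * s); a valid unit for dynamic viscosity would be e.g. Pa·s.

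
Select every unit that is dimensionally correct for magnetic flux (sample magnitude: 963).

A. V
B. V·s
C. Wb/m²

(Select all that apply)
B

magnetic flux has SI base units: kg * m^2 / (A * s^2)

Checking each option against kg * m^2 / (A * s^2):
  A. V: ✗ does not match
  B. V·s: ✓ matches
  C. Wb/m²: ✗ does not match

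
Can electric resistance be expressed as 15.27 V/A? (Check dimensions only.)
Yes

electric resistance has SI base units: kg * m^2 / (A^2 * s^3)
V/A reduces to the same SI base units, so it is a valid unit for electric resistance.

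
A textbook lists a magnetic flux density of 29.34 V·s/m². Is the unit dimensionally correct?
Yes

magnetic flux density has SI base units: kg / (A * s^2)
V·s/m² reduces to the same SI base units, so it is a valid unit for magnetic flux density.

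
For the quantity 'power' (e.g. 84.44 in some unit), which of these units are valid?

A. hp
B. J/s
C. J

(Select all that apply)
A, B

power has SI base units: kg * m^2 / s^3

Checking each option against kg * m^2 / s^3:
  A. hp: ✓ matches
  B. J/s: ✓ matches
  C. J: ✗ does not match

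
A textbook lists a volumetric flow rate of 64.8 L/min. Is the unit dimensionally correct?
Yes

volumetric flow rate has SI base units: m^3 / s
L/min reduces to the same SI base units, so it is a valid unit for volumetric flow rate.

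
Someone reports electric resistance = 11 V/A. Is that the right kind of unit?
Yes

electric resistance has SI base units: kg * m^2 / (A^2 * s^3)
V/A reduces to the same SI base units, so it is a valid unit for electric resistance.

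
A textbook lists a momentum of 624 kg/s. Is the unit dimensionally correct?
No

momentum has SI base units: kg * m / s
kg/s does NOT reduce to kg * m / s; a valid unit for momentum would be e.g. kg·m/s.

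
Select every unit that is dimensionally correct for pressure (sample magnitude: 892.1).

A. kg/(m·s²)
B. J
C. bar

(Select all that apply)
A, C

pressure has SI base units: kg / (m * s^2)

Checking each option against kg / (m * s^2):
  A. kg/(m·s²): ✓ matches
  B. J: ✗ does not match
  C. bar: ✓ matches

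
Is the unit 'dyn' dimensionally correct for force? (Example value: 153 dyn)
Yes

force has SI base units: kg * m / s^2
dyn reduces to the same SI base units, so it is a valid unit for force.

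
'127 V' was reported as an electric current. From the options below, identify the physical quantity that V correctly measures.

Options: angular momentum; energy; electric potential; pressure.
electric potential

electric current should have units dimensionally equivalent to A (e.g. A).
The given unit 'V' reduces to kg * m^2 / (A * s^3). Of the listed options, that is the dimensionality of electric potential.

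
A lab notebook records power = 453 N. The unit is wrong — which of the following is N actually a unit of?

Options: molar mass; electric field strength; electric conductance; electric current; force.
force

power should have units dimensionally equivalent to kg * m^2 / s^3 (e.g. W).
The given unit 'N' reduces to kg * m / s^2. Of the listed options, that is the dimensionality of force.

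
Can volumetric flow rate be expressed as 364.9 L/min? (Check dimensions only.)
Yes

volumetric flow rate has SI base units: m^3 / s
L/min reduces to the same SI base units, so it is a valid unit for volumetric flow rate.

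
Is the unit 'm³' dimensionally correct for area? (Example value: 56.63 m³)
No

area has SI base units: m^2
m³ does NOT reduce to m^2; a valid unit for area would be e.g. m².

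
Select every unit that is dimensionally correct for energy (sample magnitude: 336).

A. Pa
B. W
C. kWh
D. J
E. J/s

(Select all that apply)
C, D

energy has SI base units: kg * m^2 / s^2

Checking each option against kg * m^2 / s^2:
  A. Pa: ✗ does not match
  B. W: ✗ does not match
  C. kWh: ✓ matches
  D. J: ✓ matches
  E. J/s: ✗ does not match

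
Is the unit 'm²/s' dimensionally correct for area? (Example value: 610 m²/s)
No

area has SI base units: m^2
m²/s does NOT reduce to m^2; a valid unit for area would be e.g. m².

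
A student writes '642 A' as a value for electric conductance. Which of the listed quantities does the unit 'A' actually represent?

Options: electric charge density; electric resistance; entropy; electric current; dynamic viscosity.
electric current

electric conductance should have units dimensionally equivalent to A^2 * s^3 / (kg * m^2) (e.g. S).
The given unit 'A' reduces to A. Of the listed options, that is the dimensionality of electric current.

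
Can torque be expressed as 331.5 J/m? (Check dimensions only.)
No

torque has SI base units: kg * m^2 / s^2
J/m does NOT reduce to kg * m^2 / s^2; a valid unit for torque would be e.g. N·m.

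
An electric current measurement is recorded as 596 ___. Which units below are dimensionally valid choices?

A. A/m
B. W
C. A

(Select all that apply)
C

electric current has SI base units: A

Checking each option against A:
  A. A/m: ✗ does not match
  B. W: ✗ does not match
  C. A: ✓ matches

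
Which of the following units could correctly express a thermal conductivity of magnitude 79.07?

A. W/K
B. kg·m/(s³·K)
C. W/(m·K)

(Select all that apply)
B, C

thermal conductivity has SI base units: kg * m / (s^3 * K)

Checking each option against kg * m / (s^3 * K):
  A. W/K: ✗ does not match
  B. kg·m/(s³·K): ✓ matches
  C. W/(m·K): ✓ matches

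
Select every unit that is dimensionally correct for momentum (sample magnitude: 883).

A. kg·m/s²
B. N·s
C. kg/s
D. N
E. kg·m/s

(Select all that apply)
B, E

momentum has SI base units: kg * m / s

Checking each option against kg * m / s:
  A. kg·m/s²: ✗ does not match
  B. N·s: ✓ matches
  C. kg/s: ✗ does not match
  D. N: ✗ does not match
  E. kg·m/s: ✓ matches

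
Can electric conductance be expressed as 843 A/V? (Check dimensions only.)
Yes

electric conductance has SI base units: A^2 * s^3 / (kg * m^2)
A/V reduces to the same SI base units, so it is a valid unit for electric conductance.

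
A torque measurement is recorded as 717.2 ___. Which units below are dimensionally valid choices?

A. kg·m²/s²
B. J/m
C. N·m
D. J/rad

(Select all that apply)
A, C, D

torque has SI base units: kg * m^2 / s^2

Checking each option against kg * m^2 / s^2:
  A. kg·m²/s²: ✓ matches
  B. J/m: ✗ does not match
  C. N·m: ✓ matches
  D. J/rad: ✓ matches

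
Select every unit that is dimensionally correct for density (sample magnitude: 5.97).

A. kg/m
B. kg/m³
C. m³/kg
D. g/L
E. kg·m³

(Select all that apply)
B, D

density has SI base units: kg / m^3

Checking each option against kg / m^3:
  A. kg/m: ✗ does not match
  B. kg/m³: ✓ matches
  C. m³/kg: ✗ does not match
  D. g/L: ✓ matches
  E. kg·m³: ✗ does not match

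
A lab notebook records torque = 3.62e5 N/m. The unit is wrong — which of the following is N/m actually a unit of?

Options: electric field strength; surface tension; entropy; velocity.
surface tension

torque should have units dimensionally equivalent to kg * m^2 / s^2 (e.g. N·m).
The given unit 'N/m' reduces to kg / s^2. Of the listed options, that is the dimensionality of surface tension.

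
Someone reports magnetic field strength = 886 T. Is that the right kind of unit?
No

magnetic field strength has SI base units: A / m
T does NOT reduce to A / m; a valid unit for magnetic field strength would be e.g. A/m.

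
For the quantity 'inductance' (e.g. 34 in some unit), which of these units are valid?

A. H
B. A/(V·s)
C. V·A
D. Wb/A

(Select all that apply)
A, D

inductance has SI base units: kg * m^2 / (A^2 * s^2)

Checking each option against kg * m^2 / (A^2 * s^2):
  A. H: ✓ matches
  B. A/(V·s): ✗ does not match
  C. V·A: ✗ does not match
  D. Wb/A: ✓ matches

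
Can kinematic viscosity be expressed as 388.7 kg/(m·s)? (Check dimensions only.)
No

kinematic viscosity has SI base units: m^2 / s
kg/(m·s) does NOT reduce to m^2 / s; a valid unit for kinematic viscosity would be e.g. m²/s.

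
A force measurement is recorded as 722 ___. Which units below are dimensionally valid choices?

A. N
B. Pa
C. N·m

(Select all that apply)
A

force has SI base units: kg * m / s^2

Checking each option against kg * m / s^2:
  A. N: ✓ matches
  B. Pa: ✗ does not match
  C. N·m: ✗ does not match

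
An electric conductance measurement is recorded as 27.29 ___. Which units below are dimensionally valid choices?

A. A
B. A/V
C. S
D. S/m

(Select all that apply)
B, C

electric conductance has SI base units: A^2 * s^3 / (kg * m^2)

Checking each option against A^2 * s^3 / (kg * m^2):
  A. A: ✗ does not match
  B. A/V: ✓ matches
  C. S: ✓ matches
  D. S/m: ✗ does not match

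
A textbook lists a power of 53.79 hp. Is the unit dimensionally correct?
Yes

power has SI base units: kg * m^2 / s^3
hp reduces to the same SI base units, so it is a valid unit for power.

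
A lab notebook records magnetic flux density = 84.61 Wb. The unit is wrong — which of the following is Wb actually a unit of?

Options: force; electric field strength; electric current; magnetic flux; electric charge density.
magnetic flux

magnetic flux density should have units dimensionally equivalent to kg / (A * s^2) (e.g. T).
The given unit 'Wb' reduces to kg * m^2 / (A * s^2). Of the listed options, that is the dimensionality of magnetic flux.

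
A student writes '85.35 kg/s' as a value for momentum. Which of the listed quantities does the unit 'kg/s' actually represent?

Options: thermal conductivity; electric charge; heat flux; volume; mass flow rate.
mass flow rate

momentum should have units dimensionally equivalent to kg * m / s (e.g. kg·m/s).
The given unit 'kg/s' reduces to kg / s. Of the listed options, that is the dimensionality of mass flow rate.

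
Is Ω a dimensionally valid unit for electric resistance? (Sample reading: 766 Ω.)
Yes

electric resistance has SI base units: kg * m^2 / (A^2 * s^3)
Ω reduces to the same SI base units, so it is a valid unit for electric resistance.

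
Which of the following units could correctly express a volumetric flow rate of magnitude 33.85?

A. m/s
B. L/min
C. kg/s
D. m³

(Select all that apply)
B

volumetric flow rate has SI base units: m^3 / s

Checking each option against m^3 / s:
  A. m/s: ✗ does not match
  B. L/min: ✓ matches
  C. kg/s: ✗ does not match
  D. m³: ✗ does not match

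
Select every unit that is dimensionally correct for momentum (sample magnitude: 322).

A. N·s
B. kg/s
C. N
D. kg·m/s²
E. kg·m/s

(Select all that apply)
A, E

momentum has SI base units: kg * m / s

Checking each option against kg * m / s:
  A. N·s: ✓ matches
  B. kg/s: ✗ does not match
  C. N: ✗ does not match
  D. kg·m/s²: ✗ does not match
  E. kg·m/s: ✓ matches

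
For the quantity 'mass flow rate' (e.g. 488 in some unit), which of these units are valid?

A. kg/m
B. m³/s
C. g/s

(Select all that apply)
C

mass flow rate has SI base units: kg / s

Checking each option against kg / s:
  A. kg/m: ✗ does not match
  B. m³/s: ✗ does not match
  C. g/s: ✓ matches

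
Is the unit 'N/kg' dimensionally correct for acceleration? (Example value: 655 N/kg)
Yes

acceleration has SI base units: m / s^2
N/kg reduces to the same SI base units, so it is a valid unit for acceleration.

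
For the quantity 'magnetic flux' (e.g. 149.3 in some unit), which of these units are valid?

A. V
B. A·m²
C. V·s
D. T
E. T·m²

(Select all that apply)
C, E

magnetic flux has SI base units: kg * m^2 / (A * s^2)

Checking each option against kg * m^2 / (A * s^2):
  A. V: ✗ does not match
  B. A·m²: ✗ does not match
  C. V·s: ✓ matches
  D. T: ✗ does not match
  E. T·m²: ✓ matches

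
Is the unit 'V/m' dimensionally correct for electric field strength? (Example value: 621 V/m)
Yes

electric field strength has SI base units: kg * m / (A * s^3)
V/m reduces to the same SI base units, so it is a valid unit for electric field strength.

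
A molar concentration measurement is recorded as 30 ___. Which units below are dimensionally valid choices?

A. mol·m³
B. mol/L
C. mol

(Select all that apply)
B

molar concentration has SI base units: mol / m^3

Checking each option against mol / m^3:
  A. mol·m³: ✗ does not match
  B. mol/L: ✓ matches
  C. mol: ✗ does not match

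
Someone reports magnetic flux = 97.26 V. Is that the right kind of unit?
No

magnetic flux has SI base units: kg * m^2 / (A * s^2)
V does NOT reduce to kg * m^2 / (A * s^2); a valid unit for magnetic flux would be e.g. Wb.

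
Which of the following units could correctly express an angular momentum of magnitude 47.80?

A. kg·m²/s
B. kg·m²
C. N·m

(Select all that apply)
A

angular momentum has SI base units: kg * m^2 / s

Checking each option against kg * m^2 / s:
  A. kg·m²/s: ✓ matches
  B. kg·m²: ✗ does not match
  C. N·m: ✗ does not match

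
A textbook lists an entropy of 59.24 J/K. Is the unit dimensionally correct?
Yes

entropy has SI base units: kg * m^2 / (s^2 * K)
J/K reduces to the same SI base units, so it is a valid unit for entropy.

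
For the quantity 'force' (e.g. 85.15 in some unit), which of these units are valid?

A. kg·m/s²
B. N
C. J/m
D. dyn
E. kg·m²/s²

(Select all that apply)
A, B, C, D

force has SI base units: kg * m / s^2

Checking each option against kg * m / s^2:
  A. kg·m/s²: ✓ matches
  B. N: ✓ matches
  C. J/m: ✓ matches
  D. dyn: ✓ matches
  E. kg·m²/s²: ✗ does not match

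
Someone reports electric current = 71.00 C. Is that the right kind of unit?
No

electric current has SI base units: A
C does NOT reduce to A; a valid unit for electric current would be e.g. A.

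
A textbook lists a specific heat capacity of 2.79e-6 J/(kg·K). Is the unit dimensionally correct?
Yes

specific heat capacity has SI base units: m^2 / (s^2 * K)
J/(kg·K) reduces to the same SI base units, so it is a valid unit for specific heat capacity.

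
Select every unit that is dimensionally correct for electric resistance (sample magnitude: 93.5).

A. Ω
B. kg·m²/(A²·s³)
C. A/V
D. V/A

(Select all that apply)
A, B, D

electric resistance has SI base units: kg * m^2 / (A^2 * s^3)

Checking each option against kg * m^2 / (A^2 * s^3):
  A. Ω: ✓ matches
  B. kg·m²/(A²·s³): ✓ matches
  C. A/V: ✗ does not match
  D. V/A: ✓ matches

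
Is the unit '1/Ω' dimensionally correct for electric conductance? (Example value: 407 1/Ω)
Yes

electric conductance has SI base units: A^2 * s^3 / (kg * m^2)
1/Ω reduces to the same SI base units, so it is a valid unit for electric conductance.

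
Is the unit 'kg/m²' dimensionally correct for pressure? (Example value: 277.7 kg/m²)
No

pressure has SI base units: kg / (m * s^2)
kg/m² does NOT reduce to kg / (m * s^2); a valid unit for pressure would be e.g. Pa.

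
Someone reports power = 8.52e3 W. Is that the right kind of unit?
Yes

power has SI base units: kg * m^2 / s^3
W reduces to the same SI base units, so it is a valid unit for power.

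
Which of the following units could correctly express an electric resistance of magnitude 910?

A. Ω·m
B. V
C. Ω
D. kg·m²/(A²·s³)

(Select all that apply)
C, D

electric resistance has SI base units: kg * m^2 / (A^2 * s^3)

Checking each option against kg * m^2 / (A^2 * s^3):
  A. Ω·m: ✗ does not match
  B. V: ✗ does not match
  C. Ω: ✓ matches
  D. kg·m²/(A²·s³): ✓ matches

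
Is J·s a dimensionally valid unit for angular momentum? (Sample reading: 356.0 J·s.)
Yes

angular momentum has SI base units: kg * m^2 / s
J·s reduces to the same SI base units, so it is a valid unit for angular momentum.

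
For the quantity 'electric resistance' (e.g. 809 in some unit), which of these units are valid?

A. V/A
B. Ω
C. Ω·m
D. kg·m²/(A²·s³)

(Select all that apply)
A, B, D

electric resistance has SI base units: kg * m^2 / (A^2 * s^3)

Checking each option against kg * m^2 / (A^2 * s^3):
  A. V/A: ✓ matches
  B. Ω: ✓ matches
  C. Ω·m: ✗ does not match
  D. kg·m²/(A²·s³): ✓ matches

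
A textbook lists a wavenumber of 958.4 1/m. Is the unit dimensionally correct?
Yes

wavenumber has SI base units: 1 / m
1/m reduces to the same SI base units, so it is a valid unit for wavenumber.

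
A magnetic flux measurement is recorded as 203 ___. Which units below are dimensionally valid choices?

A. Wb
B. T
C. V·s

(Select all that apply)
A, C

magnetic flux has SI base units: kg * m^2 / (A * s^2)

Checking each option against kg * m^2 / (A * s^2):
  A. Wb: ✓ matches
  B. T: ✗ does not match
  C. V·s: ✓ matches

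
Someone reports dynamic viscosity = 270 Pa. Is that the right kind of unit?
No

dynamic viscosity has SI base units: kg / (m * s)
Pa does NOT reduce to kg / (m * s); a valid unit for dynamic viscosity would be e.g. Pa·s.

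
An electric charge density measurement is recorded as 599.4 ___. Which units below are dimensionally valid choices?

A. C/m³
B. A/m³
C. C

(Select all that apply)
A

electric charge density has SI base units: A * s / m^3

Checking each option against A * s / m^3:
  A. C/m³: ✓ matches
  B. A/m³: ✗ does not match
  C. C: ✗ does not match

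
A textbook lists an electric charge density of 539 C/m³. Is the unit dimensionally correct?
Yes

electric charge density has SI base units: A * s / m^3
C/m³ reduces to the same SI base units, so it is a valid unit for electric charge density.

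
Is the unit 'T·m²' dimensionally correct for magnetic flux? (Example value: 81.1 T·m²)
Yes

magnetic flux has SI base units: kg * m^2 / (A * s^2)
T·m² reduces to the same SI base units, so it is a valid unit for magnetic flux.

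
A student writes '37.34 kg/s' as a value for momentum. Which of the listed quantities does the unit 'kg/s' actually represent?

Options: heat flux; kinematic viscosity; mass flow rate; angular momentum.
mass flow rate

momentum should have units dimensionally equivalent to kg * m / s (e.g. kg·m/s).
The given unit 'kg/s' reduces to kg / s. Of the listed options, that is the dimensionality of mass flow rate.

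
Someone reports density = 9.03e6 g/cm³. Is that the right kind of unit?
Yes

density has SI base units: kg / m^3
g/cm³ reduces to the same SI base units, so it is a valid unit for density.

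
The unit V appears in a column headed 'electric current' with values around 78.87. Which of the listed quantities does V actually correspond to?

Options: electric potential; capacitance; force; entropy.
electric potential

electric current should have units dimensionally equivalent to A (e.g. A).
The given unit 'V' reduces to kg * m^2 / (A * s^3). Of the listed options, that is the dimensionality of electric potential.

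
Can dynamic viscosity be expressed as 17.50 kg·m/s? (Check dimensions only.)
No

dynamic viscosity has SI base units: kg / (m * s)
kg·m/s does NOT reduce to kg / (m * s); a valid unit for dynamic viscosity would be e.g. Pa·s.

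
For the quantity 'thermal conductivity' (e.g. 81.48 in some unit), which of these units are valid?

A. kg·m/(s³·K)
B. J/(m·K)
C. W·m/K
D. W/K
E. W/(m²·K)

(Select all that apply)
A

thermal conductivity has SI base units: kg * m / (s^3 * K)

Checking each option against kg * m / (s^3 * K):
  A. kg·m/(s³·K): ✓ matches
  B. J/(m·K): ✗ does not match
  C. W·m/K: ✗ does not match
  D. W/K: ✗ does not match
  E. W/(m²·K): ✗ does not match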